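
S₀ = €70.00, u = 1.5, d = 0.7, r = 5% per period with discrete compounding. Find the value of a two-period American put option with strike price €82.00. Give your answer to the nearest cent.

€19.58

Risk-neutral probability p = (1 + 0.05 − 0.7)/(1.5 − 0.7) = 0.3500/0.8000 = 0.4375
Terminal stock prices: S_uu = 157.5, S_ud = 73.5, S_dd = 34.3
Terminal payoffs (K − S): max(-75.5, 0) = 0, max(8.5, 0) = 8.5, max(47.7, 0) = 47.7
Node u (S = 105): continuation = 1/1.05·[0.4375·0.0000 + 0.5625·8.5000] = 4.5536; exercise value = 0.0000 ≤ continuation, so V_u = 4.5536
Node d (S = 49): continuation = 1/1.05·[0.4375·8.5000 + 0.5625·47.7000] = 29.0952; exercise value = 33.0000 > continuation, so V_d = 33.0000 (exercise)
Node 0 (S = 70): continuation = 1/1.05·[0.4375·4.5536 + 0.5625·33.0000] = 19.5759; exercise value = 12.0000 ≤ continuation, so V_0 = 19.5759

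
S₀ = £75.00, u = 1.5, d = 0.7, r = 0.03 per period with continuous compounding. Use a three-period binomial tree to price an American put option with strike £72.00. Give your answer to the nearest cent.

Risk-neutral probability p = (e^0.03 − 0.7)/(1.5 − 0.7) = 0.3305/0.8000 = 0.4131
Terminal stock prices: S_uuu = 253.1, S_uud = 118.1, S_udd = 55.12, S_ddd = 25.72
Terminal payoffs (K − S): max(-181.1, 0) = 0, max(-46.12, 0) = 0, max(16.88, 0) = 16.88, max(46.28, 0) = 46.28
Node uu (S = 168.8): continuation = e^(−0.03)·[0.4131·0.0000 + 0.5869·0.0000] = 0.0000; exercise value = 0.0000 ≤ continuation, so V_uu = 0.0000
Node ud (S = 78.75): continuation = e^(−0.03)·[0.4131·0.0000 + 0.5869·16.8750] = 9.6118; exercise value = 0.0000 ≤ continuation, so V_ud = 9.6118
Node dd (S = 36.75): continuation = e^(−0.03)·[0.4131·16.8750 + 0.5869·46.2750] = 33.1221; exercise value = 35.2500 > continuation, so V_dd = 35.2500 (exercise)
Node u (S = 112.5): continuation = e^(−0.03)·[0.4131·0.0000 + 0.5869·9.6118] = 5.4747; exercise value = 0.0000 ≤ continuation, so V_u = 5.4747
Node d (S = 52.5): continuation = e^(−0.03)·[0.4131·9.6118 + 0.5869·35.2500] = 23.9309; exercise value = 19.5000 ≤ continuation, so V_d = 23.9309
Node 0 (S = 75): continuation = e^(−0.03)·[0.4131·5.4747 + 0.5869·23.9309] = 15.8253; exercise value = 0.0000 ≤ continuation, so V_0 = 15.8253

£15.83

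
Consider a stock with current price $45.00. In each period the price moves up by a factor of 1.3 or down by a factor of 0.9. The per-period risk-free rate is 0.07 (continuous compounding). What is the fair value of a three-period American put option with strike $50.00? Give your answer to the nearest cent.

Risk-neutral probability p = (e^0.07 − 0.9)/(1.3 − 0.9) = 0.1725/0.4000 = 0.4313
Terminal stock prices: S_uuu = 98.87, S_uud = 68.45, S_udd = 47.39, S_ddd = 32.81
Terminal payoffs (K − S): max(-48.87, 0) = 0, max(-18.45, 0) = 0, max(2.615, 0) = 2.615, max(17.19, 0) = 17.19
Node uu (S = 76.05): continuation = e^(−0.07)·[0.4313·0.0000 + 0.5687·0.0000] = 0.0000; exercise value = 0.0000 ≤ continuation, so V_uu = 0.0000
Node ud (S = 52.65): continuation = e^(−0.07)·[0.4313·0.0000 + 0.5687·2.6150] = 1.3867; exercise value = 0.0000 ≤ continuation, so V_ud = 1.3867
Node dd (S = 36.45): continuation = e^(−0.07)·[0.4313·2.6150 + 0.5687·17.1950] = 10.1697; exercise value = 13.5500 > continuation, so V_dd = 13.5500 (exercise)
Node u (S = 58.5): continuation = e^(−0.07)·[0.4313·0.0000 + 0.5687·1.3867] = 0.7353; exercise value = 0.0000 ≤ continuation, so V_u = 0.7353
Node d (S = 40.5): continuation = e^(−0.07)·[0.4313·1.3867 + 0.5687·13.5500] = 7.7429; exercise value = 9.5000 > continuation, so V_d = 9.5000 (exercise)
Node 0 (S = 45): continuation = e^(−0.07)·[0.4313·0.7353 + 0.5687·9.5000] = 5.3333; exercise value = 5.0000 ≤ continuation, so V_0 = 5.3333

$5.33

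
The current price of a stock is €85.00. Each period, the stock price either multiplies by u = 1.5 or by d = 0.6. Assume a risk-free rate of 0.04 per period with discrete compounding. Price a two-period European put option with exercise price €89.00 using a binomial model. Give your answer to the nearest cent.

€19.88

Risk-neutral probability p = (1 + 0.04 − 0.6)/(1.5 − 0.6) = 0.4400/0.9000 = 0.4889
Terminal stock prices: S_uu = 191.2, S_ud = 76.5, S_dd = 30.6
Terminal payoffs (K − S): max(-102.2, 0) = 0, max(12.5, 0) = 12.5, max(58.4, 0) = 58.4
Node u (S = 127.5): V_u = 1/1.04·[0.4889·0.0000 + 0.5111·12.5000] = 6.1432
Node d (S = 51): V_d = 1/1.04·[0.4889·12.5000 + 0.5111·58.4000] = 34.5769
Node 0 (S = 85): V_0 = 1/1.04·[0.4889·6.1432 + 0.5111·34.5769] = 19.8807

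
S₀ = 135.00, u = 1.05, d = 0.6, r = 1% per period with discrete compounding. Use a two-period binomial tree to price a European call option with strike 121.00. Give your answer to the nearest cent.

Risk-neutral probability p = (1 + 0.01 − 0.6)/(1.05 − 0.6) = 0.4100/0.4500 = 0.9111
Terminal stock prices: S_uu = 148.8, S_ud = 85.05, S_dd = 48.6
Terminal payoffs (S − K): max(27.84, 0) = 27.84, max(-35.95, 0) = 0, max(-72.4, 0) = 0
Node u (S = 141.8): V_u = 1/1.01·[0.9111·27.8375 + 0.0889·0.0000] = 25.1119
Node d (S = 81): V_d = 1/1.01·[0.9111·0.0000 + 0.0889·0.0000] = 0.0000
Node 0 (S = 135): V_0 = 1/1.01·[0.9111·25.1119 + 0.0889·0.0000] = 22.6532

22.65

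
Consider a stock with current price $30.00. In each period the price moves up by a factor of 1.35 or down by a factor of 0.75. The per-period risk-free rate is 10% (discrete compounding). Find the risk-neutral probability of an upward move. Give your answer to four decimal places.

p = 0.5833

Risk-neutral probability p = (1 + 0.1 − 0.75)/(1.35 − 0.75) = 0.3500/0.6000 = 0.5833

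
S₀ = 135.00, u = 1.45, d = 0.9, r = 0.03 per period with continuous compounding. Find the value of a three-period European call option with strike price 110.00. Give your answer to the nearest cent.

39.17

Risk-neutral probability p = (e^0.03 − 0.9)/(1.45 − 0.9) = 0.1305/0.5500 = 0.2372
Terminal stock prices: S_uuu = 411.6, S_uud = 255.5, S_udd = 158.6, S_ddd = 98.42
Terminal payoffs (S − K): max(301.6, 0) = 301.6, max(145.5, 0) = 145.5, max(48.56, 0) = 48.56, max(-11.58, 0) = 0
Node uu (S = 283.8): V_uu = e^(−0.03)·[0.2372·301.5644 + 0.7628·145.4537] = 177.0885
Node ud (S = 176.2): V_ud = e^(−0.03)·[0.2372·145.4537 + 0.7628·48.5575] = 69.4260
Node dd (S = 109.4): V_dd = e^(−0.03)·[0.2372·48.5575 + 0.7628·0.0000] = 11.1770
Node u (S = 195.8): V_u = e^(−0.03)·[0.2372·177.0885 + 0.7628·69.4260] = 92.1559
Node d (S = 121.5): V_d = e^(−0.03)·[0.2372·69.4260 + 0.7628·11.1770] = 24.2544
Node 0 (S = 135): V_0 = e^(−0.03)·[0.2372·92.1559 + 0.7628·24.2544] = 39.1671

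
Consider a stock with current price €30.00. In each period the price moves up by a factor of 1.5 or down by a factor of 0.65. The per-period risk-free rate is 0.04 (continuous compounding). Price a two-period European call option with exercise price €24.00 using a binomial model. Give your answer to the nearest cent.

€10.90

Risk-neutral probability p = (e^0.04 − 0.65)/(1.5 − 0.65) = 0.3908/0.8500 = 0.4598
Terminal stock prices: S_uu = 67.5, S_ud = 29.25, S_dd = 12.68
Terminal payoffs (S − K): max(43.5, 0) = 43.5, max(5.25, 0) = 5.25, max(-11.32, 0) = 0
Node u (S = 45): V_u = e^(−0.04)·[0.4598·43.5000 + 0.5402·5.2500] = 21.9411
Node d (S = 19.5): V_d = e^(−0.04)·[0.4598·5.2500 + 0.5402·0.0000] = 2.3192
Node 0 (S = 30): V_0 = e^(−0.04)·[0.4598·21.9411 + 0.5402·2.3192] = 10.8962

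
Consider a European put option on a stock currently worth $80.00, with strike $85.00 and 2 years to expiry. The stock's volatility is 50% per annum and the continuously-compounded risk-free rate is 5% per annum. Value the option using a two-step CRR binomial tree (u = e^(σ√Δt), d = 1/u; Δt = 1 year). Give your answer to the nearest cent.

CRR parameters: u = e^(σ√Δt) = e^(0.5·√1) = 1.6487, d = 1/u = 0.6065
Per-period rate: rΔt = 0.05·1 = 0.05, so R = e^0.05 = 1.0513
Risk-neutral probability p = (e^0.05 − 0.6065)/(1.6487 − 0.6065) = 0.4447/1.0422 = 0.4267
Terminal stock prices: S_uu = 217.5, S_ud = 80, S_dd = 29.43
Terminal payoffs (K − S): max(-132.5, 0) = 0, max(5, 0) = 5, max(55.57, 0) = 55.57
Node u (S = 131.9): V_u = e^(−0.05)·[0.4267·0.0000 + 0.5733·5.0000] = 2.7265
Node d (S = 48.52): V_d = e^(−0.05)·[0.4267·5.0000 + 0.5733·55.5696] = 32.3320
Node 0 (S = 80): V_0 = e^(−0.05)·[0.4267·2.7265 + 0.5733·32.3320] = 18.7376

$18.74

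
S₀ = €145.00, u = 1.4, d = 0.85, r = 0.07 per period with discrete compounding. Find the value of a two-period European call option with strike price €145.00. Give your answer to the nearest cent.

Risk-neutral probability p = (1 + 0.07 − 0.85)/(1.4 − 0.85) = 0.2200/0.5500 = 0.4000
Terminal stock prices: S_uu = 284.2, S_ud = 172.5, S_dd = 104.8
Terminal payoffs (S − K): max(139.2, 0) = 139.2, max(27.55, 0) = 27.55, max(-40.24, 0) = 0
Node u (S = 203): V_u = 1/1.07·[0.4000·139.2000 + 0.6000·27.5500] = 67.4860
Node d (S = 123.2): V_d = 1/1.07·[0.4000·27.5500 + 0.6000·0.0000] = 10.2991
Node 0 (S = 145): V_0 = 1/1.07·[0.4000·67.4860 + 0.6000·10.2991] = 31.0036

€31.00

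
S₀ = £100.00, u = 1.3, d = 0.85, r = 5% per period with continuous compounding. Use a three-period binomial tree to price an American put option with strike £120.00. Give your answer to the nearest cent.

£21.47

Risk-neutral probability p = (e^0.05 − 0.85)/(1.3 − 0.85) = 0.2013/0.4500 = 0.4473
Terminal stock prices: S_uuu = 219.7, S_uud = 143.7, S_udd = 93.92, S_ddd = 61.41
Terminal payoffs (K − S): max(-99.7, 0) = 0, max(-23.65, 0) = 0, max(26.08, 0) = 26.08, max(58.59, 0) = 58.59
Node uu (S = 169): continuation = e^(−0.05)·[0.4473·0.0000 + 0.5527·0.0000] = 0.0000; exercise value = 0.0000 ≤ continuation, so V_uu = 0.0000
Node ud (S = 110.5): continuation = e^(−0.05)·[0.4473·0.0000 + 0.5527·26.0750] = 13.7096; exercise value = 9.5000 ≤ continuation, so V_ud = 13.7096
Node dd (S = 72.25): continuation = e^(−0.05)·[0.4473·26.0750 + 0.5527·58.5875] = 41.8975; exercise value = 47.7500 > continuation, so V_dd = 47.7500 (exercise)
Node u (S = 130): continuation = e^(−0.05)·[0.4473·0.0000 + 0.5527·13.7096] = 7.2081; exercise value = 0.0000 ≤ continuation, so V_u = 7.2081
Node d (S = 85): continuation = e^(−0.05)·[0.4473·13.7096 + 0.5527·47.7500] = 30.9385; exercise value = 35.0000 > continuation, so V_d = 35.0000 (exercise)
Node 0 (S = 100): continuation = e^(−0.05)·[0.4473·7.2081 + 0.5527·35.0000] = 21.4688; exercise value = 20.0000 ≤ continuation, so V_0 = 21.4688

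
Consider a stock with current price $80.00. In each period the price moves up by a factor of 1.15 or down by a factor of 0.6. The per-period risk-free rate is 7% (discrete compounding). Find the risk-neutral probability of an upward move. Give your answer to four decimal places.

Risk-neutral probability p = (1 + 0.07 − 0.6)/(1.15 − 0.6) = 0.4700/0.5500 = 0.8545

p = 0.8545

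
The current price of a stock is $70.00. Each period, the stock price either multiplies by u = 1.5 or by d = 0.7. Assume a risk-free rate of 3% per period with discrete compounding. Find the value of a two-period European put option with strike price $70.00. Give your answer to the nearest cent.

$11.61

Risk-neutral probability p = (1 + 0.03 − 0.7)/(1.5 − 0.7) = 0.3300/0.8000 = 0.4125
Terminal stock prices: S_uu = 157.5, S_ud = 73.5, S_dd = 34.3
Terminal payoffs (K − S): max(-87.5, 0) = 0, max(-3.5, 0) = 0, max(35.7, 0) = 35.7
Node u (S = 105): V_u = 1/1.03·[0.4125·0.0000 + 0.5875·0.0000] = 0.0000
Node d (S = 49): V_d = 1/1.03·[0.4125·0.0000 + 0.5875·35.7000] = 20.3629
Node 0 (S = 70): V_0 = 1/1.03·[0.4125·0.0000 + 0.5875·20.3629] = 11.6147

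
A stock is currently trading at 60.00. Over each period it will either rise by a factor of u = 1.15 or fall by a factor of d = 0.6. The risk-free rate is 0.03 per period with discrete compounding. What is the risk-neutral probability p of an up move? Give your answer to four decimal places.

Risk-neutral probability p = (1 + 0.03 − 0.6)/(1.15 − 0.6) = 0.4300/0.5500 = 0.7818

p = 0.7818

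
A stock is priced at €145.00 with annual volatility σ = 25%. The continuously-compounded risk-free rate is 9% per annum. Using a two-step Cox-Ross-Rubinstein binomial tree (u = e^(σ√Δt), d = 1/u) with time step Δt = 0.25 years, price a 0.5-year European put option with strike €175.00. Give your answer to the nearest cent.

€25.65

CRR parameters: u = e^(σ√Δt) = e^(0.25·√0.25) = 1.1331, d = 1/u = 0.8825
Per-period rate: rΔt = 0.09·0.25 = 0.0225, so R = e^0.0225 = 1.0228
Risk-neutral probability p = (e^0.0225 − 0.8825)/(1.1331 − 0.8825) = 0.1403/0.2507 = 0.5596
Terminal stock prices: S_uu = 186.2, S_ud = 145, S_dd = 112.9
Terminal payoffs (K − S): max(-11.18, 0) = 0, max(30, 0) = 30, max(62.07, 0) = 62.07
Node u (S = 164.3): V_u = e^(−0.0225)·[0.5596·0.0000 + 0.4404·30.0000] = 12.9188
Node d (S = 128): V_d = e^(−0.0225)·[0.5596·30.0000 + 0.4404·62.0739] = 43.1444
Node 0 (S = 145): V_0 = e^(−0.0225)·[0.5596·12.9188 + 0.4404·43.1444] = 25.6473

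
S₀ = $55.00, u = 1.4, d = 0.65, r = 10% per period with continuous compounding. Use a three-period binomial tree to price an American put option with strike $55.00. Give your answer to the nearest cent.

$8.41

Risk-neutral probability p = (e^0.1 − 0.65)/(1.4 − 0.65) = 0.4552/0.7500 = 0.6069
Terminal stock prices: S_uuu = 150.9, S_uud = 70.07, S_udd = 32.53, S_ddd = 15.1
Terminal payoffs (K − S): max(-95.92, 0) = 0, max(-15.07, 0) = 0, max(22.47, 0) = 22.47, max(39.9, 0) = 39.9
Node uu (S = 107.8): continuation = e^(−0.1)·[0.6069·0.0000 + 0.3931·0.0000] = 0.0000; exercise value = 0.0000 ≤ continuation, so V_uu = 0.0000
Node ud (S = 50.05): continuation = e^(−0.1)·[0.6069·0.0000 + 0.3931·22.4675] = 7.9916; exercise value = 4.9500 ≤ continuation, so V_ud = 7.9916
Node dd (S = 23.24): continuation = e^(−0.1)·[0.6069·22.4675 + 0.3931·39.8956] = 26.5286; exercise value = 31.7625 > continuation, so V_dd = 31.7625 (exercise)
Node u (S = 77): continuation = e^(−0.1)·[0.6069·0.0000 + 0.3931·7.9916] = 2.8426; exercise value = 0.0000 ≤ continuation, so V_u = 2.8426
Node d (S = 35.75): continuation = e^(−0.1)·[0.6069·7.9916 + 0.3931·31.7625] = 15.6863; exercise value = 19.2500 > continuation, so V_d = 19.2500 (exercise)
Node 0 (S = 55): continuation = e^(−0.1)·[0.6069·2.8426 + 0.3931·19.2500] = 8.4081; exercise value = 0.0000 ≤ continuation, so V_0 = 8.4081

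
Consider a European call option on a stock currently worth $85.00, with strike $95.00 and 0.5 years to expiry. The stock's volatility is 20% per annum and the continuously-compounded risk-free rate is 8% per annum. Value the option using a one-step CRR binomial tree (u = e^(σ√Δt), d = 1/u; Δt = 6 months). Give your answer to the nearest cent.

$1.70

CRR parameters: u = e^(σ√Δt) = e^(0.2·√0.5) = 1.1519, d = 1/u = 0.8681
Per-period rate: rΔt = 0.08·0.5 = 0.04, so R = e^0.04 = 1.0408
Risk-neutral probability p = (e^0.04 − 0.8681)/(1.1519 − 0.8681) = 0.1727/0.2838 = 0.6085
Terminal stock prices: S_u = 97.91, S_d = 73.79
Terminal payoffs (S − K): max(2.912, 0) = 2.912, max(-21.21, 0) = 0
Node 0 (S = 85): V_0 = e^(−0.04)·[0.6085·2.9123 + 0.3915·0.0000] = 1.7027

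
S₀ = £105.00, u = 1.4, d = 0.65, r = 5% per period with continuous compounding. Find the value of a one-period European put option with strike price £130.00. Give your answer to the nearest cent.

£27.31

Risk-neutral probability p = (e^0.05 − 0.65)/(1.4 − 0.65) = 0.4013/0.7500 = 0.5350
Terminal stock prices: S_u = 147, S_d = 68.25
Terminal payoffs (K − S): max(-17, 0) = 0, max(61.75, 0) = 61.75
Node 0 (S = 105): V_0 = e^(−0.05)·[0.5350·0.0000 + 0.4650·61.7500] = 27.3117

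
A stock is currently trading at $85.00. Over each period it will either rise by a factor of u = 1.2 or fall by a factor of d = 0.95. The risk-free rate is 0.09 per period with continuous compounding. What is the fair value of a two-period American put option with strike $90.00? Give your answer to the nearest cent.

$5.00

Risk-neutral probability p = (e^0.09 − 0.95)/(1.2 − 0.95) = 0.1442/0.2500 = 0.5767
Terminal stock prices: S_uu = 122.4, S_ud = 96.9, S_dd = 76.71
Terminal payoffs (K − S): max(-32.4, 0) = 0, max(-6.9, 0) = 0, max(13.29, 0) = 13.29
Node u (S = 102): continuation = e^(−0.09)·[0.5767·0.0000 + 0.4233·0.0000] = 0.0000; exercise value = 0.0000 ≤ continuation, so V_u = 0.0000
Node d (S = 80.75): continuation = e^(−0.09)·[0.5767·0.0000 + 0.4233·13.2875] = 5.1405; exercise value = 9.2500 > continuation, so V_d = 9.2500 (exercise)
Node 0 (S = 85): continuation = e^(−0.09)·[0.5767·0.0000 + 0.4233·9.2500] = 3.5785; exercise value = 5.0000 > continuation, so V_0 = 5.0000 (exercise)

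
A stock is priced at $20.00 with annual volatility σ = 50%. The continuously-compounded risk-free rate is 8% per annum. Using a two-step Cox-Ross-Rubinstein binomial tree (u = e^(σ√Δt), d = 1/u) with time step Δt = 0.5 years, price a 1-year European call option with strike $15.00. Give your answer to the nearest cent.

CRR parameters: u = e^(σ√Δt) = e^(0.5·√0.5) = 1.4241, d = 1/u = 0.7022
Per-period rate: rΔt = 0.08·0.5 = 0.04, so R = e^0.04 = 1.0408
Risk-neutral probability p = (e^0.04 − 0.7022)/(1.4241 − 0.7022) = 0.3386/0.7219 = 0.4691
Terminal stock prices: S_uu = 40.56, S_ud = 20, S_dd = 9.861
Terminal payoffs (S − K): max(25.56, 0) = 25.56, max(5, 0) = 5, max(-5.139, 0) = 0
Node u (S = 28.48): V_u = e^(−0.04)·[0.4691·25.5623 + 0.5309·5.0000] = 14.0705
Node d (S = 14.04): V_d = e^(−0.04)·[0.4691·5.0000 + 0.5309·0.0000] = 2.2533
Node 0 (S = 20): V_0 = e^(−0.04)·[0.4691·14.0705 + 0.5309·2.2533] = 7.4905

$7.49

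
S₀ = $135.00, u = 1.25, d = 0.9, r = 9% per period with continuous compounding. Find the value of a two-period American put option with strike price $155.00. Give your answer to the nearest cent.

Risk-neutral probability p = (e^0.09 − 0.9)/(1.25 − 0.9) = 0.1942/0.3500 = 0.5548
Terminal stock prices: S_uu = 210.9, S_ud = 151.9, S_dd = 109.4
Terminal payoffs (K − S): max(-55.94, 0) = 0, max(3.125, 0) = 3.125, max(45.65, 0) = 45.65
Node u (S = 168.8): continuation = e^(−0.09)·[0.5548·0.0000 + 0.4452·3.1250] = 1.2716; exercise value = 0.0000 ≤ continuation, so V_u = 1.2716
Node d (S = 121.5): continuation = e^(−0.09)·[0.5548·3.1250 + 0.4452·45.6500] = 20.1593; exercise value = 33.5000 > continuation, so V_d = 33.5000 (exercise)
Node 0 (S = 135): continuation = e^(−0.09)·[0.5548·1.2716 + 0.4452·33.5000] = 14.2758; exercise value = 20.0000 > continuation, so V_0 = 20.0000 (exercise)

$20.00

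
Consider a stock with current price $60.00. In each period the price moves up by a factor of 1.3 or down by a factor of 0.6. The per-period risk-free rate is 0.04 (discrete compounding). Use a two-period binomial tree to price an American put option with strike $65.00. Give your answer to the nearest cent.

$14.29

Risk-neutral probability p = (1 + 0.04 − 0.6)/(1.3 − 0.6) = 0.4400/0.7000 = 0.6286
Terminal stock prices: S_uu = 101.4, S_ud = 46.8, S_dd = 21.6
Terminal payoffs (K − S): max(-36.4, 0) = 0, max(18.2, 0) = 18.2, max(43.4, 0) = 43.4
Node u (S = 78): continuation = 1/1.04·[0.6286·0.0000 + 0.3714·18.2000] = 6.5000; exercise value = 0.0000 ≤ continuation, so V_u = 6.5000
Node d (S = 36): continuation = 1/1.04·[0.6286·18.2000 + 0.3714·43.4000] = 26.5000; exercise value = 29.0000 > continuation, so V_d = 29.0000 (exercise)
Node 0 (S = 60): continuation = 1/1.04·[0.6286·6.5000 + 0.3714·29.0000] = 14.2857; exercise value = 5.0000 ≤ continuation, so V_0 = 14.2857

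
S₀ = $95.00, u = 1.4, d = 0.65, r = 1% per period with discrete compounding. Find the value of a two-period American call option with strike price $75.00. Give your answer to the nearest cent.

Risk-neutral probability p = (1 + 0.01 − 0.65)/(1.4 − 0.65) = 0.3600/0.7500 = 0.4800
Terminal stock prices: S_uu = 186.2, S_ud = 86.45, S_dd = 40.14
Terminal payoffs (S − K): max(111.2, 0) = 111.2, max(11.45, 0) = 11.45, max(-34.86, 0) = 0
Node u (S = 133): continuation = 1/1.01·[0.4800·111.2000 + 0.5200·11.4500] = 58.7426; exercise value = 58.0000 ≤ continuation, so V_u = 58.7426
Node d (S = 61.75): continuation = 1/1.01·[0.4800·11.4500 + 0.5200·0.0000] = 5.4416; exercise value = 0.0000 ≤ continuation, so V_d = 5.4416
Node 0 (S = 95): continuation = 1/1.01·[0.4800·58.7426 + 0.5200·5.4416] = 30.7189; exercise value = 20.0000 ≤ continuation, so V_0 = 30.7189

$30.72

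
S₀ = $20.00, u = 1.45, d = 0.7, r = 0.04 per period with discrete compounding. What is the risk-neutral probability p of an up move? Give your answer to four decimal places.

Risk-neutral probability p = (1 + 0.04 − 0.7)/(1.45 − 0.7) = 0.3400/0.7500 = 0.4533

p = 0.4533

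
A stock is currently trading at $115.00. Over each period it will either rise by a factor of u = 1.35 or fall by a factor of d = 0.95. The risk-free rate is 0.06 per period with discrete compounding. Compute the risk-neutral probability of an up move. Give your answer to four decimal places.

Risk-neutral probability p = (1 + 0.06 − 0.95)/(1.35 − 0.95) = 0.1100/0.4000 = 0.2750

p = 0.2750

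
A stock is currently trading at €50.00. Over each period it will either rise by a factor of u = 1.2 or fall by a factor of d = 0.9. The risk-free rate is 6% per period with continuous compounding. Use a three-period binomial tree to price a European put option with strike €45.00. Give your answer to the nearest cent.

Risk-neutral probability p = (e^0.06 − 0.9)/(1.2 − 0.9) = 0.1618/0.3000 = 0.5395
Terminal stock prices: S_uuu = 86.4, S_uud = 64.8, S_udd = 48.6, S_ddd = 36.45
Terminal payoffs (K − S): max(-41.4, 0) = 0, max(-19.8, 0) = 0, max(-3.6, 0) = 0, max(8.55, 0) = 8.55
Node uu (S = 72): V_uu = e^(−0.06)·[0.5395·0.0000 + 0.4605·0.0000] = 0.0000
Node ud (S = 54): V_ud = e^(−0.06)·[0.5395·0.0000 + 0.4605·0.0000] = 0.0000
Node dd (S = 40.5): V_dd = e^(−0.06)·[0.5395·0.0000 + 0.4605·8.5500] = 3.7083
Node u (S = 60): V_u = e^(−0.06)·[0.5395·0.0000 + 0.4605·0.0000] = 0.0000
Node d (S = 45): V_d = e^(−0.06)·[0.5395·0.0000 + 0.4605·3.7083] = 1.6084
Node 0 (S = 50): V_0 = e^(−0.06)·[0.5395·0.0000 + 0.4605·1.6084] = 0.6976

€0.70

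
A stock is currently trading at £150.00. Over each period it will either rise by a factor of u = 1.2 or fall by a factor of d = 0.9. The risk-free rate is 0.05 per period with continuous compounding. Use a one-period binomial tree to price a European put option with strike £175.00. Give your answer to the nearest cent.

£18.86

Risk-neutral probability p = (e^0.05 − 0.9)/(1.2 − 0.9) = 0.1513/0.3000 = 0.5042
Terminal stock prices: S_u = 180, S_d = 135
Terminal payoffs (K − S): max(-5, 0) = 0, max(40, 0) = 40
Node 0 (S = 150): V_0 = e^(−0.05)·[0.5042·0.0000 + 0.4958·40.0000] = 18.8634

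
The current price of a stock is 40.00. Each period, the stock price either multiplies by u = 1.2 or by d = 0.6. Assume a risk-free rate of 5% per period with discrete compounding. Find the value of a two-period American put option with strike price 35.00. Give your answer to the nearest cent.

3.67

Risk-neutral probability p = (1 + 0.05 − 0.6)/(1.2 − 0.6) = 0.4500/0.6000 = 0.7500
Terminal stock prices: S_uu = 57.6, S_ud = 28.8, S_dd = 14.4
Terminal payoffs (K − S): max(-22.6, 0) = 0, max(6.2, 0) = 6.2, max(20.6, 0) = 20.6
Node u (S = 48): continuation = 1/1.05·[0.7500·0.0000 + 0.2500·6.2000] = 1.4762; exercise value = 0.0000 ≤ continuation, so V_u = 1.4762
Node d (S = 24): continuation = 1/1.05·[0.7500·6.2000 + 0.2500·20.6000] = 9.3333; exercise value = 11.0000 > continuation, so V_d = 11.0000 (exercise)
Node 0 (S = 40): continuation = 1/1.05·[0.7500·1.4762 + 0.2500·11.0000] = 3.6735; exercise value = 0.0000 ≤ continuation, so V_0 = 3.6735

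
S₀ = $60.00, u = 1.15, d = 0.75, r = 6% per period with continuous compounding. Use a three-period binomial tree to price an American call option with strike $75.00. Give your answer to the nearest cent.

Risk-neutral probability p = (e^0.06 − 0.75)/(1.15 − 0.75) = 0.3118/0.4000 = 0.7796
Terminal stock prices: S_uuu = 91.25, S_uud = 59.51, S_udd = 38.81, S_ddd = 25.31
Terminal payoffs (S − K): max(16.25, 0) = 16.25, max(-15.49, 0) = 0, max(-36.19, 0) = 0, max(-49.69, 0) = 0
Node uu (S = 79.35): continuation = e^(−0.06)·[0.7796·16.2525 + 0.2204·0.0000] = 11.9324; exercise value = 4.3500 ≤ continuation, so V_uu = 11.9324
Node ud (S = 51.75): continuation = e^(−0.06)·[0.7796·0.0000 + 0.2204·0.0000] = 0.0000; exercise value = 0.0000 ≤ continuation, so V_ud = 0.0000
Node dd (S = 33.75): continuation = e^(−0.06)·[0.7796·0.0000 + 0.2204·0.0000] = 0.0000; exercise value = 0.0000 ≤ continuation, so V_dd = 0.0000
Node u (S = 69): continuation = e^(−0.06)·[0.7796·11.9324 + 0.2204·0.0000] = 8.7607; exercise value = 0.0000 ≤ continuation, so V_u = 8.7607
Node d (S = 45): continuation = e^(−0.06)·[0.7796·0.0000 + 0.2204·0.0000] = 0.0000; exercise value = 0.0000 ≤ continuation, so V_d = 0.0000
Node 0 (S = 60): continuation = e^(−0.06)·[0.7796·8.7607 + 0.2204·0.0000] = 6.4320; exercise value = 0.0000 ≤ continuation, so V_0 = 6.4320

$6.43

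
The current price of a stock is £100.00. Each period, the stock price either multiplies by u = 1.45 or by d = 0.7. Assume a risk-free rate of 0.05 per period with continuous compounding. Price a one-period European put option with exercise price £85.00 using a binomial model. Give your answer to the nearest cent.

Risk-neutral probability p = (e^0.05 − 0.7)/(1.45 − 0.7) = 0.3513/0.7500 = 0.4684
Terminal stock prices: S_u = 145, S_d = 70
Terminal payoffs (K − S): max(-60, 0) = 0, max(15, 0) = 15
Node 0 (S = 100): V_0 = e^(−0.05)·[0.4684·0.0000 + 0.5316·15.0000] = 7.5857

£7.59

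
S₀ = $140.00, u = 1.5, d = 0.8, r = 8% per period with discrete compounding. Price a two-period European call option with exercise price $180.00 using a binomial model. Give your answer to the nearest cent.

$18.52

Risk-neutral probability p = (1 + 0.08 − 0.8)/(1.5 − 0.8) = 0.2800/0.7000 = 0.4000
Terminal stock prices: S_uu = 315, S_ud = 168, S_dd = 89.6
Terminal payoffs (S − K): max(135, 0) = 135, max(-12, 0) = 0, max(-90.4, 0) = 0
Node u (S = 210): V_u = 1/1.08·[0.4000·135.0000 + 0.6000·0.0000] = 50.0000
Node d (S = 112): V_d = 1/1.08·[0.4000·0.0000 + 0.6000·0.0000] = 0.0000
Node 0 (S = 140): V_0 = 1/1.08·[0.4000·50.0000 + 0.6000·0.0000] = 18.5185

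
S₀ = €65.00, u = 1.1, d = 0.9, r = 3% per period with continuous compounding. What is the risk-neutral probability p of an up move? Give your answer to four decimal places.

Risk-neutral probability p = (e^0.03 − 0.9)/(1.1 − 0.9) = 0.1305/0.2000 = 0.6523

p = 0.6523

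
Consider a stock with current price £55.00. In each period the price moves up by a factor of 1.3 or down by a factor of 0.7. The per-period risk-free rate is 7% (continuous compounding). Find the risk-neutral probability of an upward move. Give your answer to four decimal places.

Risk-neutral probability p = (e^0.07 − 0.7)/(1.3 − 0.7) = 0.3725/0.6000 = 0.6208

p = 0.6208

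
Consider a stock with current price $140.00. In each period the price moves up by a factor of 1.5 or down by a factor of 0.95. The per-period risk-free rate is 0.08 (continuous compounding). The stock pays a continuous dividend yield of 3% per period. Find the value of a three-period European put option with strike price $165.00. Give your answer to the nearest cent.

Per-period risk-free factor R = e^0.08 = 1.0833; dividend-adjusted growth = e^(0.08−0.03) = 1.0513.
Risk-neutral probability p = (1.0513 − 0.95)/(1.5 − 0.95) = 0.1013/0.5500 = 0.1841
Terminal stock prices: S_uuu = 472.5, S_uud = 299.2, S_udd = 189.5, S_ddd = 120
Terminal payoffs (K − S): max(-307.5, 0) = 0, max(-134.2, 0) = 0, max(-24.53, 0) = 0, max(44.97, 0) = 44.97
Node uu (S = 315): V_uu = e^(−0.08)·[0.1841·0.0000 + 0.8159·0.0000] = 0.0000
Node ud (S = 199.5): V_ud = e^(−0.08)·[0.1841·0.0000 + 0.8159·0.0000] = 0.0000
Node dd (S = 126.3): V_dd = e^(−0.08)·[0.1841·0.0000 + 0.8159·44.9675] = 33.8670
Node u (S = 210): V_u = e^(−0.08)·[0.1841·0.0000 + 0.8159·0.0000] = 0.0000
Node d (S = 133): V_d = e^(−0.08)·[0.1841·0.0000 + 0.8159·33.8670] = 25.5067
Node 0 (S = 140): V_0 = e^(−0.08)·[0.1841·0.0000 + 0.8159·25.5067] = 19.2102

$19.21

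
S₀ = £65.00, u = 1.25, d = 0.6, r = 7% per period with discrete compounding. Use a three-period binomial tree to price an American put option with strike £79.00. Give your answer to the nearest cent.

Risk-neutral probability p = (1 + 0.07 − 0.6)/(1.25 − 0.6) = 0.4700/0.6500 = 0.7231
Terminal stock prices: S_uuu = 127, S_uud = 60.94, S_udd = 29.25, S_ddd = 14.04
Terminal payoffs (K − S): max(-47.95, 0) = 0, max(18.06, 0) = 18.06, max(49.75, 0) = 49.75, max(64.96, 0) = 64.96
Node uu (S = 101.6): continuation = 1/1.07·[0.7231·0.0000 + 0.2769·18.0625] = 4.6747; exercise value = 0.0000 ≤ continuation, so V_uu = 4.6747
Node ud (S = 48.75): continuation = 1/1.07·[0.7231·18.0625 + 0.2769·49.7500] = 25.0818; exercise value = 30.2500 > continuation, so V_ud = 30.2500 (exercise)
Node dd (S = 23.4): continuation = 1/1.07·[0.7231·49.7500 + 0.2769·64.9600] = 50.4318; exercise value = 55.6000 > continuation, so V_dd = 55.6000 (exercise)
Node u (S = 81.25): continuation = 1/1.07·[0.7231·4.6747 + 0.2769·30.2500] = 10.9879; exercise value = 0.0000 ≤ continuation, so V_u = 10.9879
Node d (S = 39): continuation = 1/1.07·[0.7231·30.2500 + 0.2769·55.6000] = 34.8318; exercise value = 40.0000 > continuation, so V_d = 40.0000 (exercise)
Node 0 (S = 65): continuation = 1/1.07·[0.7231·10.9879 + 0.2769·40.0000] = 17.7776; exercise value = 14.0000 ≤ continuation, so V_0 = 17.7776

£17.78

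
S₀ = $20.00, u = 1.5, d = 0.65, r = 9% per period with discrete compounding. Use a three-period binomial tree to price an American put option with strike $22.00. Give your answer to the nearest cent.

Risk-neutral probability p = (1 + 0.09 − 0.65)/(1.5 − 0.65) = 0.4400/0.8500 = 0.5176
Terminal stock prices: S_uuu = 67.5, S_uud = 29.25, S_udd = 12.68, S_ddd = 5.492
Terminal payoffs (K − S): max(-45.5, 0) = 0, max(-7.25, 0) = 0, max(9.325, 0) = 9.325, max(16.51, 0) = 16.51
Node uu (S = 45): continuation = 1/1.09·[0.5176·0.0000 + 0.4824·0.0000] = 0.0000; exercise value = 0.0000 ≤ continuation, so V_uu = 0.0000
Node ud (S = 19.5): continuation = 1/1.09·[0.5176·0.0000 + 0.4824·9.3250] = 4.1266; exercise value = 2.5000 ≤ continuation, so V_ud = 4.1266
Node dd (S = 8.45): continuation = 1/1.09·[0.5176·9.3250 + 0.4824·16.5075] = 11.7335; exercise value = 13.5500 > continuation, so V_dd = 13.5500 (exercise)
Node u (S = 30): continuation = 1/1.09·[0.5176·0.0000 + 0.4824·4.1266] = 1.8261; exercise value = 0.0000 ≤ continuation, so V_u = 1.8261
Node d (S = 13): continuation = 1/1.09·[0.5176·4.1266 + 0.4824·13.5500] = 7.9559; exercise value = 9.0000 > continuation, so V_d = 9.0000 (exercise)
Node 0 (S = 20): continuation = 1/1.09·[0.5176·1.8261 + 0.4824·9.0000] = 4.8500; exercise value = 2.0000 ≤ continuation, so V_0 = 4.8500

$4.85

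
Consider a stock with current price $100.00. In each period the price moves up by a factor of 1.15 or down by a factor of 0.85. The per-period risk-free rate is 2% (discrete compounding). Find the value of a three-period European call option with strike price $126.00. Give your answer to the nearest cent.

Risk-neutral probability p = (1 + 0.02 − 0.85)/(1.15 − 0.85) = 0.1700/0.3000 = 0.5667
Terminal stock prices: S_uuu = 152.1, S_uud = 112.4, S_udd = 83.09, S_ddd = 61.41
Terminal payoffs (S − K): max(26.09, 0) = 26.09, max(-13.59, 0) = 0, max(-42.91, 0) = 0, max(-64.59, 0) = 0
Node uu (S = 132.2): V_uu = 1/1.02·[0.5667·26.0875 + 0.4333·0.0000] = 14.4931
Node ud (S = 97.75): V_ud = 1/1.02·[0.5667·0.0000 + 0.4333·0.0000] = 0.0000
Node dd (S = 72.25): V_dd = 1/1.02·[0.5667·0.0000 + 0.4333·0.0000] = 0.0000
Node u (S = 115): V_u = 1/1.02·[0.5667·14.4931 + 0.4333·0.0000] = 8.0517
Node d (S = 85): V_d = 1/1.02·[0.5667·0.0000 + 0.4333·0.0000] = 0.0000
Node 0 (S = 100): V_0 = 1/1.02·[0.5667·8.0517 + 0.4333·0.0000] = 4.4732

$4.47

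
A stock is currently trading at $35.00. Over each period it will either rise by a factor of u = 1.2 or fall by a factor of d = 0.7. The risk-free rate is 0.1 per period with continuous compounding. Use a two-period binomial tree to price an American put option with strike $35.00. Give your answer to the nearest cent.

Risk-neutral probability p = (e^0.1 − 0.7)/(1.2 − 0.7) = 0.4052/0.5000 = 0.8103
Terminal stock prices: S_uu = 50.4, S_ud = 29.4, S_dd = 17.15
Terminal payoffs (K − S): max(-15.4, 0) = 0, max(5.6, 0) = 5.6, max(17.85, 0) = 17.85
Node u (S = 42): continuation = e^(−0.1)·[0.8103·0.0000 + 0.1897·5.6000] = 0.9610; exercise value = 0.0000 ≤ continuation, so V_u = 0.9610
Node d (S = 24.5): continuation = e^(−0.1)·[0.8103·5.6000 + 0.1897·17.8500] = 7.1693; exercise value = 10.5000 > continuation, so V_d = 10.5000 (exercise)
Node 0 (S = 35): continuation = e^(−0.1)·[0.8103·0.9610 + 0.1897·10.5000] = 2.5065; exercise value = 0.0000 ≤ continuation, so V_0 = 2.5065

$2.51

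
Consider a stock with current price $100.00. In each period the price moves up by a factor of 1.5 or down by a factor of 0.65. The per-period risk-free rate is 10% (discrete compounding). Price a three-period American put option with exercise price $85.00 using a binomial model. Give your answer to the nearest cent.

Risk-neutral probability p = (1 + 0.1 − 0.65)/(1.5 − 0.65) = 0.4500/0.8500 = 0.5294
Terminal stock prices: S_uuu = 337.5, S_uud = 146.2, S_udd = 63.38, S_ddd = 27.46
Terminal payoffs (K − S): max(-252.5, 0) = 0, max(-61.25, 0) = 0, max(21.62, 0) = 21.62, max(57.54, 0) = 57.54
Node uu (S = 225): continuation = 1/1.1·[0.5294·0.0000 + 0.4706·0.0000] = 0.0000; exercise value = 0.0000 ≤ continuation, so V_uu = 0.0000
Node ud (S = 97.5): continuation = 1/1.1·[0.5294·0.0000 + 0.4706·21.6250] = 9.2513; exercise value = 0.0000 ≤ continuation, so V_ud = 9.2513
Node dd (S = 42.25): continuation = 1/1.1·[0.5294·21.6250 + 0.4706·57.5375] = 35.0227; exercise value = 42.7500 > continuation, so V_dd = 42.7500 (exercise)
Node u (S = 150): continuation = 1/1.1·[0.5294·0.0000 + 0.4706·9.2513] = 3.9578; exercise value = 0.0000 ≤ continuation, so V_u = 3.9578
Node d (S = 65): continuation = 1/1.1·[0.5294·9.2513 + 0.4706·42.7500] = 22.7413; exercise value = 20.0000 ≤ continuation, so V_d = 22.7413
Node 0 (S = 100): continuation = 1/1.1·[0.5294·3.9578 + 0.4706·22.7413] = 11.6337; exercise value = 0.0000 ≤ continuation, so V_0 = 11.6337

$11.63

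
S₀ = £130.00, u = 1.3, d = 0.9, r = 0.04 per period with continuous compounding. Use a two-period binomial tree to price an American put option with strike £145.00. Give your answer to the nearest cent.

Risk-neutral probability p = (e^0.04 − 0.9)/(1.3 − 0.9) = 0.1408/0.4000 = 0.3520
Terminal stock prices: S_uu = 219.7, S_ud = 152.1, S_dd = 105.3
Terminal payoffs (K − S): max(-74.7, 0) = 0, max(-7.1, 0) = 0, max(39.7, 0) = 39.7
Node u (S = 169): continuation = e^(−0.04)·[0.3520·0.0000 + 0.6480·0.0000] = 0.0000; exercise value = 0.0000 ≤ continuation, so V_u = 0.0000
Node d (S = 117): continuation = e^(−0.04)·[0.3520·0.0000 + 0.6480·39.7000] = 24.7159; exercise value = 28.0000 > continuation, so V_d = 28.0000 (exercise)
Node 0 (S = 130): continuation = e^(−0.04)·[0.3520·0.0000 + 0.6480·28.0000] = 17.4318; exercise value = 15.0000 ≤ continuation, so V_0 = 17.4318

£17.43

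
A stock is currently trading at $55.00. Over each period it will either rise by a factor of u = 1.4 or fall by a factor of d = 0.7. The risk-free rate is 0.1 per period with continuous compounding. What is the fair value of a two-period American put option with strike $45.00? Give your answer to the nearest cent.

Risk-neutral probability p = (e^0.1 − 0.7)/(1.4 − 0.7) = 0.4052/0.7000 = 0.5788
Terminal stock prices: S_uu = 107.8, S_ud = 53.9, S_dd = 26.95
Terminal payoffs (K − S): max(-62.8, 0) = 0, max(-8.9, 0) = 0, max(18.05, 0) = 18.05
Node u (S = 77): continuation = e^(−0.1)·[0.5788·0.0000 + 0.4212·0.0000] = 0.0000; exercise value = 0.0000 ≤ continuation, so V_u = 0.0000
Node d (S = 38.5): continuation = e^(−0.1)·[0.5788·0.0000 + 0.4212·18.0500] = 6.8789; exercise value = 6.5000 ≤ continuation, so V_d = 6.8789
Node 0 (S = 55): continuation = e^(−0.1)·[0.5788·0.0000 + 0.4212·6.8789] = 2.6216; exercise value = 0.0000 ≤ continuation, so V_0 = 2.6216

$2.62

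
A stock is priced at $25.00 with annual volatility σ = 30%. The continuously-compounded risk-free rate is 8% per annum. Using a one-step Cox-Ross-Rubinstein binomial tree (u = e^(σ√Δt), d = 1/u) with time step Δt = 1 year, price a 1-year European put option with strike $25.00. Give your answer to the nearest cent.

CRR parameters: u = e^(σ√Δt) = e^(0.3·√1) = 1.3499, d = 1/u = 0.7408
Per-period rate: rΔt = 0.08·1 = 0.08, so R = e^0.08 = 1.0833
Risk-neutral probability p = (e^0.08 − 0.7408)/(1.3499 − 0.7408) = 0.3425/0.6090 = 0.5623
Terminal stock prices: S_u = 33.75, S_d = 18.52
Terminal payoffs (K − S): max(-8.746, 0) = 0, max(6.48, 0) = 6.48
Node 0 (S = 25): V_0 = e^(−0.08)·[0.5623·0.0000 + 0.4377·6.4795] = 2.6180

$2.62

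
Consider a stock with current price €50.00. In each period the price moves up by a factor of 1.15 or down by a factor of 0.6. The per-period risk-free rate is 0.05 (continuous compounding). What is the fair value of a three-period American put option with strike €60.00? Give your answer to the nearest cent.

Risk-neutral probability p = (e^0.05 − 0.6)/(1.15 − 0.6) = 0.4513/0.5500 = 0.8205
Terminal stock prices: S_uuu = 76.04, S_uud = 39.67, S_udd = 20.7, S_ddd = 10.8
Terminal payoffs (K − S): max(-16.04, 0) = 0, max(20.33, 0) = 20.33, max(39.3, 0) = 39.3, max(49.2, 0) = 49.2
Node uu (S = 66.12): continuation = e^(−0.05)·[0.8205·0.0000 + 0.1795·20.3250] = 3.4705; exercise value = 0.0000 ≤ continuation, so V_uu = 3.4705
Node ud (S = 34.5): continuation = e^(−0.05)·[0.8205·20.3250 + 0.1795·39.3000] = 22.5738; exercise value = 25.5000 > continuation, so V_ud = 25.5000 (exercise)
Node dd (S = 18): continuation = e^(−0.05)·[0.8205·39.3000 + 0.1795·49.2000] = 39.0738; exercise value = 42.0000 > continuation, so V_dd = 42.0000 (exercise)
Node u (S = 57.5): continuation = e^(−0.05)·[0.8205·3.4705 + 0.1795·25.5000] = 7.0629; exercise value = 2.5000 ≤ continuation, so V_u = 7.0629
Node d (S = 30): continuation = e^(−0.05)·[0.8205·25.5000 + 0.1795·42.0000] = 27.0738; exercise value = 30.0000 > continuation, so V_d = 30.0000 (exercise)
Node 0 (S = 50): continuation = e^(−0.05)·[0.8205·7.0629 + 0.1795·30.0000] = 10.6350; exercise value = 10.0000 ≤ continuation, so V_0 = 10.6350

€10.63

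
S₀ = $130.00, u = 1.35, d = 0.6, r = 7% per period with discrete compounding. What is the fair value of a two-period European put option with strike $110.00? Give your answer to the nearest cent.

$9.61

Risk-neutral probability p = (1 + 0.07 − 0.6)/(1.35 − 0.6) = 0.4700/0.7500 = 0.6267
Terminal stock prices: S_uu = 236.9, S_ud = 105.3, S_dd = 46.8
Terminal payoffs (K − S): max(-126.9, 0) = 0, max(4.7, 0) = 4.7, max(63.2, 0) = 63.2
Node u (S = 175.5): V_u = 1/1.07·[0.6267·0.0000 + 0.3733·4.7000] = 1.6399
Node d (S = 78): V_d = 1/1.07·[0.6267·4.7000 + 0.3733·63.2000] = 24.8037
Node 0 (S = 130): V_0 = 1/1.07·[0.6267·1.6399 + 0.3733·24.8037] = 9.6147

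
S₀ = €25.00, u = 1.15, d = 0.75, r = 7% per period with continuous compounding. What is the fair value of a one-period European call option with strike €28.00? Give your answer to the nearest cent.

€0.56

Risk-neutral probability p = (e^0.07 − 0.75)/(1.15 − 0.75) = 0.3225/0.4000 = 0.8063
Terminal stock prices: S_u = 28.75, S_d = 18.75
Terminal payoffs (S − K): max(0.75, 0) = 0.75, max(-9.25, 0) = 0
Node 0 (S = 25): V_0 = e^(−0.07)·[0.8063·0.7500 + 0.1937·0.0000] = 0.5638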